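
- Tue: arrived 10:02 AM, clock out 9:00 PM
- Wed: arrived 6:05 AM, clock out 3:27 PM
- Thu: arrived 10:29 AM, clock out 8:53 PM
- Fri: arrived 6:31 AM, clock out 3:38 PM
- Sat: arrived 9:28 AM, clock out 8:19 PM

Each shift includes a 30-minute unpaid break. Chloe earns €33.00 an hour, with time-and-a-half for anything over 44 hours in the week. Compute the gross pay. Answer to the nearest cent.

€1659.90

Tue: 10:02 AM–9:00 PM = 10 h 58 min; less 30 min break → 10 h 28 min
Wed: 6:05 AM–3:27 PM = 9 h 22 min; less 30 min break → 8 h 52 min
Thu: 10:29 AM–8:53 PM = 10 h 24 min; less 30 min break → 9 h 54 min
Fri: 6:31 AM–3:38 PM = 9 h 7 min; less 30 min break → 8 h 37 min
Sat: 9:28 AM–8:19 PM = 10 h 51 min; less 30 min break → 10 h 21 min
Total worked: 48 h 12 min = 2892 min.
Regular 44 h 0 min = 2640 min at €33.00/h; overtime 4 h 12 min = 252 min at €49.50/h.
Pay = (2640 × €33.00 + 252 × €49.50) ÷ 60 = €1659.90.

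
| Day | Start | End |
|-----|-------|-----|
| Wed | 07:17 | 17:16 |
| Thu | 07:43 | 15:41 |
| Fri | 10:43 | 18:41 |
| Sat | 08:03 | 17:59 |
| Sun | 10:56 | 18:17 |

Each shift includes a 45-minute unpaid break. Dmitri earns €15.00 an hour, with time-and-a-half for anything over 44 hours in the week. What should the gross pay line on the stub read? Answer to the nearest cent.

Wed: 07:17–17:16 = 9 h 59 min; less 45 min break → 9 h 14 min
Thu: 07:43–15:41 = 7 h 58 min; less 45 min break → 7 h 13 min
Fri: 10:43–18:41 = 7 h 58 min; less 45 min break → 7 h 13 min
Sat: 08:03–17:59 = 9 h 56 min; less 45 min break → 9 h 11 min
Sun: 10:56–18:17 = 7 h 21 min; less 45 min break → 6 h 36 min
Total worked: 39 h 27 min = 2367 min.
Regular 39 h 27 min = 2367 min at €15.00/h; overtime 0 h 0 min = 0 min at €22.50/h.
Pay = (2367 × €15.00 + 0 × €22.50) ÷ 60 = €591.75.

€591.75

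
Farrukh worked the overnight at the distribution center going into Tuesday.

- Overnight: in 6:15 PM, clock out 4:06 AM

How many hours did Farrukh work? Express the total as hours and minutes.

Overnight: 6:15 PM → midnight = 5 h 45 min; midnight → 4:06 AM = 4 h 6 min; span 9 h 51 min

9 h 51 min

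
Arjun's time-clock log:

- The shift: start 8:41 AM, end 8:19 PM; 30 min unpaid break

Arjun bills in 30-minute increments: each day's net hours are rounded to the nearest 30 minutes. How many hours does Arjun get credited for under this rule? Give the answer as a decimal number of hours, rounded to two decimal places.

11.00 hours

The shift: 8:41 AM–8:19 PM = 11 h 38 min − 30 min = 11 h 8 min → rounds to 11 h 0 min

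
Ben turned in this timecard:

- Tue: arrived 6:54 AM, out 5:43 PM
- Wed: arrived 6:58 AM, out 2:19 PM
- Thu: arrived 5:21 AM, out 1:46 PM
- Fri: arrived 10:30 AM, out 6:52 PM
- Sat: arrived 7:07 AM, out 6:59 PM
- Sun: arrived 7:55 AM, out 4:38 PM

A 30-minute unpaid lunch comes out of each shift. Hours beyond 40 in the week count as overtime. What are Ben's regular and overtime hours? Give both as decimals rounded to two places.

Regular 40.00 hours, overtime 12.53 hours

Tue: 6:54 AM–5:43 PM = 10 h 49 min; less 30 min break → 10 h 19 min
Wed: 6:58 AM–2:19 PM = 7 h 21 min; less 30 min break → 6 h 51 min
Thu: 5:21 AM–1:46 PM = 8 h 25 min; less 30 min break → 7 h 55 min
Fri: 10:30 AM–6:52 PM = 8 h 22 min; less 30 min break → 7 h 52 min
Sat: 7:07 AM–6:59 PM = 11 h 52 min; less 30 min break → 11 h 22 min
Sun: 7:55 AM–4:38 PM = 8 h 43 min; less 30 min break → 8 h 13 min
Total worked: 52 h 32 min = 52.53 h.
Threshold 40 h → overtime 12 h 32 min, regular 40 h 0 min.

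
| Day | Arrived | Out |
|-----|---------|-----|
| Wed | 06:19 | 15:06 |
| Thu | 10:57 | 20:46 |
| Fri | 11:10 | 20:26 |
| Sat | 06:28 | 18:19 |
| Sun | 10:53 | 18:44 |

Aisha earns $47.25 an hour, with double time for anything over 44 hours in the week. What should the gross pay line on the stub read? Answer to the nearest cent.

$2416.05

Wed: 06:19–15:06 = 8 h 47 min
Thu: 10:57–20:46 = 9 h 49 min
Fri: 11:10–20:26 = 9 h 16 min
Sat: 06:28–18:19 = 11 h 51 min
Sun: 10:53–18:44 = 7 h 51 min
Total worked: 47 h 34 min = 2854 min.
Regular 44 h 0 min = 2640 min at $47.25/h; overtime 3 h 34 min = 214 min at $94.50/h.
Pay = (2640 × $47.25 + 214 × $94.50) ÷ 60 = $2416.05.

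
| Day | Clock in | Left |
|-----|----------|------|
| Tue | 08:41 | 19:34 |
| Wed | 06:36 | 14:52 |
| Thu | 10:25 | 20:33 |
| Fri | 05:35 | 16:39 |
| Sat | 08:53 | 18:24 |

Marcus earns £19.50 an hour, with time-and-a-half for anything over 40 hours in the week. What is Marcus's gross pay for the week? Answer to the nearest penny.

£1068.60

Tue: 08:41–19:34 = 10 h 53 min
Wed: 06:36–14:52 = 8 h 16 min
Thu: 10:25–20:33 = 10 h 8 min
Fri: 05:35–16:39 = 11 h 4 min
Sat: 08:53–18:24 = 9 h 31 min
Total worked: 49 h 52 min = 2992 min.
Regular 40 h 0 min = 2400 min at £19.50/h; overtime 9 h 52 min = 592 min at £29.25/h.
Pay = (2400 × £19.50 + 592 × £29.25) ÷ 60 = £1068.60.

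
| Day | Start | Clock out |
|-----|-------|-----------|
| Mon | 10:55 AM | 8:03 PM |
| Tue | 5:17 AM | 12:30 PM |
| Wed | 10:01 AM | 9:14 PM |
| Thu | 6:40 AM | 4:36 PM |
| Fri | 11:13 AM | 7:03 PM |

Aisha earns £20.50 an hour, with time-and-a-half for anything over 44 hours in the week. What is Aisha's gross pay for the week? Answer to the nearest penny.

£943.00

Mon: 10:55 AM–8:03 PM = 9 h 8 min
Tue: 5:17 AM–12:30 PM = 7 h 13 min
Wed: 10:01 AM–9:14 PM = 11 h 13 min
Thu: 6:40 AM–4:36 PM = 9 h 56 min
Fri: 11:13 AM–7:03 PM = 7 h 50 min
Total worked: 45 h 20 min = 2720 min.
Regular 44 h 0 min = 2640 min at £20.50/h; overtime 1 h 20 min = 80 min at £30.75/h.
Pay = (2640 × £20.50 + 80 × £30.75) ÷ 60 = £943.00.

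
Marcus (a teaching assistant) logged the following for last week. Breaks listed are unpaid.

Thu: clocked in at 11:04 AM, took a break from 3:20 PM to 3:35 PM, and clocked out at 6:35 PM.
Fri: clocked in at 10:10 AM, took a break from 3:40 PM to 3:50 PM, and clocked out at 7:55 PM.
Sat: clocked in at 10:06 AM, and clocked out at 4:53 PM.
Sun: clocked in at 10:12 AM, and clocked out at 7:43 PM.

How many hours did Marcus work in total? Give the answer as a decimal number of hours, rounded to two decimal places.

33.15 hours

Thu: 11:04 AM–6:35 PM = 7 h 31 min; less 15 min break → 7 h 16 min
Fri: 10:10 AM–7:55 PM = 9 h 45 min; less 10 min break → 9 h 35 min
Sat: 10:06 AM–4:53 PM = 6 h 47 min
Sun: 10:12 AM–7:43 PM = 9 h 31 min
Total: 7 h 16 min + 9 h 35 min + 6 h 47 min + 9 h 31 min = 33 h 9 min.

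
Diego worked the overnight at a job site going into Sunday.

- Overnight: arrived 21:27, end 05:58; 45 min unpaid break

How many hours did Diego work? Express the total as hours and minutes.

7 h 46 min

Overnight: 21:27 → midnight = 2 h 33 min; midnight → 05:58 = 5 h 58 min; span 8 h 31 min; less 45 min break → 7 h 46 min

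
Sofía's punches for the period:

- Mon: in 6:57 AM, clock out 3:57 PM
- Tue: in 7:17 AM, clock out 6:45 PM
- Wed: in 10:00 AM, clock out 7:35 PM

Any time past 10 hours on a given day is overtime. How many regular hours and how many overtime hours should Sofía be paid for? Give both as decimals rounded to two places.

Regular 28.58 hours, overtime 1.47 hours

Mon: 6:57 AM–3:57 PM = 9 h 0 min
Tue: 7:17 AM–6:45 PM = 11 h 28 min
Wed: 10:00 AM–7:35 PM = 9 h 35 min
Mon reg 9 h 0 min / OT 0 h 0 min; Tue reg 10 h 0 min / OT 1 h 28 min; Wed reg 9 h 35 min / OT 0 h 0 min.
Totals: regular 28 h 35 min, overtime 1 h 28 min.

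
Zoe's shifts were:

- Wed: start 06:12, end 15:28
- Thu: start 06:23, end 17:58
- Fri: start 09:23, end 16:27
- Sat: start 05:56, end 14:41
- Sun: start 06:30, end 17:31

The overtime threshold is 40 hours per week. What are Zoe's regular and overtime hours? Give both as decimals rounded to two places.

Wed: 06:12–15:28 = 9 h 16 min
Thu: 06:23–17:58 = 11 h 35 min
Fri: 09:23–16:27 = 7 h 4 min
Sat: 05:56–14:41 = 8 h 45 min
Sun: 06:30–17:31 = 11 h 1 min
Total worked: 47 h 41 min = 47.68 h.
Threshold 40 h → overtime 7 h 41 min, regular 40 h 0 min.

Regular 40.00 hours, overtime 7.68 hours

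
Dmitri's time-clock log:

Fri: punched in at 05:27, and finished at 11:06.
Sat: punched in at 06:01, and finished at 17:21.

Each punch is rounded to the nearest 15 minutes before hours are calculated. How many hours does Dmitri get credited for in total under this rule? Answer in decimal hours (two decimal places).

Fri: in 05:27→05:30, out 11:06→11:00; 5 h 30 min
Sat: in 06:01→06:00, out 17:21→17:15; 11 h 15 min
Total credited: 16 h 45 min.

16.75 hours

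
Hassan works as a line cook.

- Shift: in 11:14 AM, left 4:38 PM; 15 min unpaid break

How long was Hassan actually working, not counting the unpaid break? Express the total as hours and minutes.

5 h 9 min

Shift: 11:14 AM–4:38 PM = 5 h 24 min; less 15 min break → 5 h 9 min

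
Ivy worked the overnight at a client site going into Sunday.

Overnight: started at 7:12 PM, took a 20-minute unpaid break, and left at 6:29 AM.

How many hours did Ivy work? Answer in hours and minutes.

Overnight: 7:12 PM → midnight = 4 h 48 min; midnight → 6:29 AM = 6 h 29 min; span 11 h 17 min; less 20 min break → 10 h 57 min

10 h 57 min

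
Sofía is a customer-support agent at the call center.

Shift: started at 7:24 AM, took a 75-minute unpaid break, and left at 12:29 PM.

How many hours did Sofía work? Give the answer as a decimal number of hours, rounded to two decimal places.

Shift: 7:24 AM–12:29 PM = 5 h 5 min; less 75 min break → 3 h 50 min

3.83 hours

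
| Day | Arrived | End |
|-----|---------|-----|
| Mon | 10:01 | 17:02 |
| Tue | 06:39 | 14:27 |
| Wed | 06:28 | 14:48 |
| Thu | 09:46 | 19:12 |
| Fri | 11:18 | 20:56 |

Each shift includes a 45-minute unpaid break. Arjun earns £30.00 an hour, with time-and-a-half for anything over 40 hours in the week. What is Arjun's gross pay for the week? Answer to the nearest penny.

£1154.00

Mon: 10:01–17:02 = 7 h 1 min; less 45 min break → 6 h 16 min
Tue: 06:39–14:27 = 7 h 48 min; less 45 min break → 7 h 3 min
Wed: 06:28–14:48 = 8 h 20 min; less 45 min break → 7 h 35 min
Thu: 09:46–19:12 = 9 h 26 min; less 45 min break → 8 h 41 min
Fri: 11:18–20:56 = 9 h 38 min; less 45 min break → 8 h 53 min
Total worked: 38 h 28 min = 2308 min.
Regular 38 h 28 min = 2308 min at £30.00/h; overtime 0 h 0 min = 0 min at £45.00/h.
Pay = (2308 × £30.00 + 0 × £45.00) ÷ 60 = £1154.00.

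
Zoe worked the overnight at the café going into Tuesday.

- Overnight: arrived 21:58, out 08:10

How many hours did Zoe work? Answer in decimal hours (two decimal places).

Overnight: 21:58 → midnight = 2 h 2 min; midnight → 08:10 = 8 h 10 min; span 10 h 12 min

10.20 hours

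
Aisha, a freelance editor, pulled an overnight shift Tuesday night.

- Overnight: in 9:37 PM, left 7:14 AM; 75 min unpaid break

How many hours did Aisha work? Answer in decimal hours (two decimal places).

Overnight: 9:37 PM → midnight = 2 h 23 min; midnight → 7:14 AM = 7 h 14 min; span 9 h 37 min; less 75 min break → 8 h 22 min

8.37 hours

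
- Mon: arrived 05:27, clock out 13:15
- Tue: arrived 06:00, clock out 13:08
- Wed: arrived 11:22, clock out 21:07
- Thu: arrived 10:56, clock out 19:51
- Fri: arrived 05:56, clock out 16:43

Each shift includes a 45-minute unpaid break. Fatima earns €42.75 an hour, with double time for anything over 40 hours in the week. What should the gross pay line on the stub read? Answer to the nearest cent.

Mon: 05:27–13:15 = 7 h 48 min; less 45 min break → 7 h 3 min
Tue: 06:00–13:08 = 7 h 8 min; less 45 min break → 6 h 23 min
Wed: 11:22–21:07 = 9 h 45 min; less 45 min break → 9 h 0 min
Thu: 10:56–19:51 = 8 h 55 min; less 45 min break → 8 h 10 min
Fri: 05:56–16:43 = 10 h 47 min; less 45 min break → 10 h 2 min
Total worked: 40 h 38 min = 2438 min.
Regular 40 h 0 min = 2400 min at €42.75/h; overtime 0 h 38 min = 38 min at €85.50/h.
Pay = (2400 × €42.75 + 38 × €85.50) ÷ 60 = €1764.15.

€1764.15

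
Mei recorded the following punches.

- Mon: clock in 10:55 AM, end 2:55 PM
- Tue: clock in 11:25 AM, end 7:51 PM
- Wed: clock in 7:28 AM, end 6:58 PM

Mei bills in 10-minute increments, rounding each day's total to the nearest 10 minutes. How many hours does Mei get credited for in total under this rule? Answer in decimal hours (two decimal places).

24.00 hours

Mon: 10:55 AM–2:55 PM = 4 h 0 min → rounds to 4 h 0 min
Tue: 11:25 AM–7:51 PM = 8 h 26 min → rounds to 8 h 30 min
Wed: 7:28 AM–6:58 PM = 11 h 30 min → rounds to 11 h 30 min
Total credited: 24 h 0 min.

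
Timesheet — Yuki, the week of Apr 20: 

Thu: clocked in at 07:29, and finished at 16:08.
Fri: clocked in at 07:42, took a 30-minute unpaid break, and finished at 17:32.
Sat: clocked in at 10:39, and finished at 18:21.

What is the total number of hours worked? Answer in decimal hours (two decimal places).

Thu: 07:29–16:08 = 8 h 39 min
Fri: 07:42–17:32 = 9 h 50 min; less 30 min break → 9 h 20 min
Sat: 10:39–18:21 = 7 h 42 min
Total: 8 h 39 min + 9 h 20 min + 7 h 42 min = 25 h 41 min.

25.68 hours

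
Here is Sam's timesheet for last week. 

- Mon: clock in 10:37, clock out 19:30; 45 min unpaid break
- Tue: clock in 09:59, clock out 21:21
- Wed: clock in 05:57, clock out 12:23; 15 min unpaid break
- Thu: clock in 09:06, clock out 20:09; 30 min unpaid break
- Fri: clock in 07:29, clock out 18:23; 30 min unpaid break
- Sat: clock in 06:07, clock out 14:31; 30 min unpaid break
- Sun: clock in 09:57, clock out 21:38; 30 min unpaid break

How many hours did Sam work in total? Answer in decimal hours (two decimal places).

Mon: 10:37–19:30 = 8 h 53 min; less 45 min break → 8 h 8 min
Tue: 09:59–21:21 = 11 h 22 min
Wed: 05:57–12:23 = 6 h 26 min; less 15 min break → 6 h 11 min
Thu: 09:06–20:09 = 11 h 3 min; less 30 min break → 10 h 33 min
Fri: 07:29–18:23 = 10 h 54 min; less 30 min break → 10 h 24 min
Sat: 06:07–14:31 = 8 h 24 min; less 30 min break → 7 h 54 min
Sun: 09:57–21:38 = 11 h 41 min; less 30 min break → 11 h 11 min
Total: 8 h 8 min + 11 h 22 min + 6 h 11 min + 10 h 33 min + 10 h 24 min + 7 h 54 min + 11 h 11 min = 65 h 43 min.

65.72 hours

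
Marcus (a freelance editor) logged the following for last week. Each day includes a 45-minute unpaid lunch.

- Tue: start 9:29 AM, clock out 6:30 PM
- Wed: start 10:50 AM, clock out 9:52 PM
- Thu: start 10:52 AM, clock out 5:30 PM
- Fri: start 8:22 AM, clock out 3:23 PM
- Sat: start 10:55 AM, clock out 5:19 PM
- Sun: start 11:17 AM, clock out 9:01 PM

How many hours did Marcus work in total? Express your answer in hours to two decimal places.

45.33 hours

Tue: 9:29 AM–6:30 PM = 9 h 1 min; less 45 min break → 8 h 16 min
Wed: 10:50 AM–9:52 PM = 11 h 2 min; less 45 min break → 10 h 17 min
Thu: 10:52 AM–5:30 PM = 6 h 38 min; less 45 min break → 5 h 53 min
Fri: 8:22 AM–3:23 PM = 7 h 1 min; less 45 min break → 6 h 16 min
Sat: 10:55 AM–5:19 PM = 6 h 24 min; less 45 min break → 5 h 39 min
Sun: 11:17 AM–9:01 PM = 9 h 44 min; less 45 min break → 8 h 59 min
Total: 8 h 16 min + 10 h 17 min + 5 h 53 min + 6 h 16 min + 5 h 39 min + 8 h 59 min = 45 h 20 min.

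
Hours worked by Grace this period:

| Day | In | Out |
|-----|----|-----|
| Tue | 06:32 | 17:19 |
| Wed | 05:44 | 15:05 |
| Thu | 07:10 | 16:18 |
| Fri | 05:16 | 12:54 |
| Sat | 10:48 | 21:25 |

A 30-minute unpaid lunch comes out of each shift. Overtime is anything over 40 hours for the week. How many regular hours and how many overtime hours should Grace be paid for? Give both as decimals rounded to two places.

Tue: 06:32–17:19 = 10 h 47 min; less 30 min break → 10 h 17 min
Wed: 05:44–15:05 = 9 h 21 min; less 30 min break → 8 h 51 min
Thu: 07:10–16:18 = 9 h 8 min; less 30 min break → 8 h 38 min
Fri: 05:16–12:54 = 7 h 38 min; less 30 min break → 7 h 8 min
Sat: 10:48–21:25 = 10 h 37 min; less 30 min break → 10 h 7 min
Total worked: 45 h 1 min = 45.02 h.
Threshold 40 h → overtime 5 h 1 min, regular 40 h 0 min.

Regular 40.00 hours, overtime 5.02 hours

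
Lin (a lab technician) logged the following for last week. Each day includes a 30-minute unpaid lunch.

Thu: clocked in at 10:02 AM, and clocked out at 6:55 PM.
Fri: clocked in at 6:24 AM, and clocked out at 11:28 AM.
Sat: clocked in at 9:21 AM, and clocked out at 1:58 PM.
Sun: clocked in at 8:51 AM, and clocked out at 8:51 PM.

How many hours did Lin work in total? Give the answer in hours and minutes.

28 h 34 min

Thu: 10:02 AM–6:55 PM = 8 h 53 min; less 30 min break → 8 h 23 min
Fri: 6:24 AM–11:28 AM = 5 h 4 min; less 30 min break → 4 h 34 min
Sat: 9:21 AM–1:58 PM = 4 h 37 min; less 30 min break → 4 h 7 min
Sun: 8:51 AM–8:51 PM = 12 h 0 min; less 30 min break → 11 h 30 min
Total: 8 h 23 min + 4 h 34 min + 4 h 7 min + 11 h 30 min = 28 h 34 min.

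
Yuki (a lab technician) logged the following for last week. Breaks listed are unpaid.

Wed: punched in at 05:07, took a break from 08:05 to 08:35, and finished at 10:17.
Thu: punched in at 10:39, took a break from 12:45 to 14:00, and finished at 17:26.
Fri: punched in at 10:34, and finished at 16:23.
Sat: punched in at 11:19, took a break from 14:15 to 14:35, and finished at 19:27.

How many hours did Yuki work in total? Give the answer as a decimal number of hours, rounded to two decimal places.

23.82 hours

Wed: 05:07–10:17 = 5 h 10 min; less 30 min break → 4 h 40 min
Thu: 10:39–17:26 = 6 h 47 min; less 75 min break → 5 h 32 min
Fri: 10:34–16:23 = 5 h 49 min
Sat: 11:19–19:27 = 8 h 8 min; less 20 min break → 7 h 48 min
Total: 4 h 40 min + 5 h 32 min + 5 h 49 min + 7 h 48 min = 23 h 49 min.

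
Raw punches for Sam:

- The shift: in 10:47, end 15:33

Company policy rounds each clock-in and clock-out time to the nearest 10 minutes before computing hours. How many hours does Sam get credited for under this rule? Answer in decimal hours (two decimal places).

4.67 hours

The shift: in 10:47→10:50, out 15:33→15:30; 4 h 40 min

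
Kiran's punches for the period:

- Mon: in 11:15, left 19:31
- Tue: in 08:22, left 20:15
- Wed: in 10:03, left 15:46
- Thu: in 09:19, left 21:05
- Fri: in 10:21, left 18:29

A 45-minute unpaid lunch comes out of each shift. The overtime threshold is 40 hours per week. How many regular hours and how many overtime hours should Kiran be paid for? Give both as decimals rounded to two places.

Regular 40.00 hours, overtime 2.02 hours

Mon: 11:15–19:31 = 8 h 16 min; less 45 min break → 7 h 31 min
Tue: 08:22–20:15 = 11 h 53 min; less 45 min break → 11 h 8 min
Wed: 10:03–15:46 = 5 h 43 min; less 45 min break → 4 h 58 min
Thu: 09:19–21:05 = 11 h 46 min; less 45 min break → 11 h 1 min
Fri: 10:21–18:29 = 8 h 8 min; less 45 min break → 7 h 23 min
Total worked: 42 h 1 min = 42.02 h.
Threshold 40 h → overtime 2 h 1 min, regular 40 h 0 min.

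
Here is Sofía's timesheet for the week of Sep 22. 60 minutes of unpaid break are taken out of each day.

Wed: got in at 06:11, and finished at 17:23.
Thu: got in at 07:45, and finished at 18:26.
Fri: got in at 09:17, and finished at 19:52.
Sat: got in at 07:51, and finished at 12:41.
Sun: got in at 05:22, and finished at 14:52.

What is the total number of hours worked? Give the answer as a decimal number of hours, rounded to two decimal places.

Wed: 06:11–17:23 = 11 h 12 min; less 60 min break → 10 h 12 min
Thu: 07:45–18:26 = 10 h 41 min; less 60 min break → 9 h 41 min
Fri: 09:17–19:52 = 10 h 35 min; less 60 min break → 9 h 35 min
Sat: 07:51–12:41 = 4 h 50 min; less 60 min break → 3 h 50 min
Sun: 05:22–14:52 = 9 h 30 min; less 60 min break → 8 h 30 min
Total: 10 h 12 min + 9 h 41 min + 9 h 35 min + 3 h 50 min + 8 h 30 min = 41 h 48 min.

41.80 hours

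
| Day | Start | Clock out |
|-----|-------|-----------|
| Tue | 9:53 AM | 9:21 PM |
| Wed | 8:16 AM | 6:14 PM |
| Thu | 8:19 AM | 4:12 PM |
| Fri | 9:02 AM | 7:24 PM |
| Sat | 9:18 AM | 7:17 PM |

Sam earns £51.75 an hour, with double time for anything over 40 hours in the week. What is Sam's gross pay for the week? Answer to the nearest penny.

Tue: 9:53 AM–9:21 PM = 11 h 28 min
Wed: 8:16 AM–6:14 PM = 9 h 58 min
Thu: 8:19 AM–4:12 PM = 7 h 53 min
Fri: 9:02 AM–7:24 PM = 10 h 22 min
Sat: 9:18 AM–7:17 PM = 9 h 59 min
Total worked: 49 h 40 min = 2980 min.
Regular 40 h 0 min = 2400 min at £51.75/h; overtime 9 h 40 min = 580 min at £103.50/h.
Pay = (2400 × £51.75 + 580 × £103.50) ÷ 60 = £3070.50.

£3070.50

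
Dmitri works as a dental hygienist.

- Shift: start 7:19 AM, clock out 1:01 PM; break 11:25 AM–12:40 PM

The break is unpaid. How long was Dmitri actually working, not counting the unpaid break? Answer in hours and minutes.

4 h 27 min

Shift: 7:19 AM–1:01 PM = 5 h 42 min; less 75 min break → 4 h 27 min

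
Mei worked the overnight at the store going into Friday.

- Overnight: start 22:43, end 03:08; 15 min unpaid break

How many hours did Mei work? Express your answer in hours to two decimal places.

4.17 hours

Overnight: 22:43 → midnight = 1 h 17 min; midnight → 03:08 = 3 h 8 min; span 4 h 25 min; less 15 min break → 4 h 10 min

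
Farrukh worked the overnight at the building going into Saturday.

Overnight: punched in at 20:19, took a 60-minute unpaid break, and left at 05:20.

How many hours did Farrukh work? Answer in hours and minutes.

Overnight: 20:19 → midnight = 3 h 41 min; midnight → 05:20 = 5 h 20 min; span 9 h 1 min; less 60 min break → 8 h 1 min

8 h 1 min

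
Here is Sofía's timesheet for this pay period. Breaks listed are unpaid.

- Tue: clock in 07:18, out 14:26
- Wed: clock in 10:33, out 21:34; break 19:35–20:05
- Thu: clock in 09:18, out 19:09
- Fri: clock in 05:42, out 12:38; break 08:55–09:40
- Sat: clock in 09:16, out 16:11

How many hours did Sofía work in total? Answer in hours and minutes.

40 h 36 min

Tue: 07:18–14:26 = 7 h 8 min
Wed: 10:33–21:34 = 11 h 1 min; less 30 min break → 10 h 31 min
Thu: 09:18–19:09 = 9 h 51 min
Fri: 05:42–12:38 = 6 h 56 min; less 45 min break → 6 h 11 min
Sat: 09:16–16:11 = 6 h 55 min
Total: 7 h 8 min + 10 h 31 min + 9 h 51 min + 6 h 11 min + 6 h 55 min = 40 h 36 min.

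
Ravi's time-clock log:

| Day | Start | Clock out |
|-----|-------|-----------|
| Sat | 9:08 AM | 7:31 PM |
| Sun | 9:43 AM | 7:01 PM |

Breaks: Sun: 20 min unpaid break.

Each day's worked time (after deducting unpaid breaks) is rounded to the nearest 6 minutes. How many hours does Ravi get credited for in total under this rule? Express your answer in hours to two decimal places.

Sat: 9:08 AM–7:31 PM = 10 h 23 min → rounds to 10 h 24 min
Sun: 9:43 AM–7:01 PM = 9 h 18 min − 20 min = 8 h 58 min → rounds to 9 h 0 min
Total credited: 19 h 24 min.

19.40 hours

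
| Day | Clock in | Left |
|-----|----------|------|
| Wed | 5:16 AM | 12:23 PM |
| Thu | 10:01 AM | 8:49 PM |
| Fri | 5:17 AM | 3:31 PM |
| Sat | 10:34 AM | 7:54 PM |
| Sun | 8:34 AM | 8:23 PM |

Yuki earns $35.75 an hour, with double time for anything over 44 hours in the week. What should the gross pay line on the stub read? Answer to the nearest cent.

Wed: 5:16 AM–12:23 PM = 7 h 7 min
Thu: 10:01 AM–8:49 PM = 10 h 48 min
Fri: 5:17 AM–3:31 PM = 10 h 14 min
Sat: 10:34 AM–7:54 PM = 9 h 20 min
Sun: 8:34 AM–8:23 PM = 11 h 49 min
Total worked: 49 h 18 min = 2958 min.
Regular 44 h 0 min = 2640 min at $35.75/h; overtime 5 h 18 min = 318 min at $71.50/h.
Pay = (2640 × $35.75 + 318 × $71.50) ÷ 60 = $1951.95.

$1951.95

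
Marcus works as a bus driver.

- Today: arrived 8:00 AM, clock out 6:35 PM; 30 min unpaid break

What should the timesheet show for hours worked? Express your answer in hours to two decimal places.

10.08 hours

Today: 8:00 AM–6:35 PM = 10 h 35 min; less 30 min break → 10 h 5 min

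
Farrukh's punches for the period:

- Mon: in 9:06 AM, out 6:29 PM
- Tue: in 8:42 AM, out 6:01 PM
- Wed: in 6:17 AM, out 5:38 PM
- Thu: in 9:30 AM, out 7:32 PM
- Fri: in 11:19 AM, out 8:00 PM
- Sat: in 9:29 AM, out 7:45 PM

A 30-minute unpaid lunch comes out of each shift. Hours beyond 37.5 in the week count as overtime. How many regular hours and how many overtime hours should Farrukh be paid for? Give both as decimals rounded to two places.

Mon: 9:06 AM–6:29 PM = 9 h 23 min; less 30 min break → 8 h 53 min
Tue: 8:42 AM–6:01 PM = 9 h 19 min; less 30 min break → 8 h 49 min
Wed: 6:17 AM–5:38 PM = 11 h 21 min; less 30 min break → 10 h 51 min
Thu: 9:30 AM–7:32 PM = 10 h 2 min; less 30 min break → 9 h 32 min
Fri: 11:19 AM–8:00 PM = 8 h 41 min; less 30 min break → 8 h 11 min
Sat: 9:29 AM–7:45 PM = 10 h 16 min; less 30 min break → 9 h 46 min
Total worked: 56 h 2 min = 56.03 h.
Threshold 37.5 h → overtime 18 h 32 min, regular 37 h 30 min.

Regular 37.50 hours, overtime 18.53 hours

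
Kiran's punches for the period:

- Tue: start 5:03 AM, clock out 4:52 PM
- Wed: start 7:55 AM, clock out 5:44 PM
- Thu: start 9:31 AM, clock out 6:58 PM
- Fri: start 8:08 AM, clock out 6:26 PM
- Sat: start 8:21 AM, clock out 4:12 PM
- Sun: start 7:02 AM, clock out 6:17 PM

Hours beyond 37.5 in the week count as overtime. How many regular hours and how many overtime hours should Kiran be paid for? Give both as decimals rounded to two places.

Regular 37.50 hours, overtime 22.98 hours

Tue: 5:03 AM–4:52 PM = 11 h 49 min
Wed: 7:55 AM–5:44 PM = 9 h 49 min
Thu: 9:31 AM–6:58 PM = 9 h 27 min
Fri: 8:08 AM–6:26 PM = 10 h 18 min
Sat: 8:21 AM–4:12 PM = 7 h 51 min
Sun: 7:02 AM–6:17 PM = 11 h 15 min
Total worked: 60 h 29 min = 60.48 h.
Threshold 37.5 h → overtime 22 h 59 min, regular 37 h 30 min.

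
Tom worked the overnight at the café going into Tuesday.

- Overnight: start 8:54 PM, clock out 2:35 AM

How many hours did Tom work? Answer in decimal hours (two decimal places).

5.68 hours

Overnight: 8:54 PM → midnight = 3 h 6 min; midnight → 2:35 AM = 2 h 35 min; span 5 h 41 min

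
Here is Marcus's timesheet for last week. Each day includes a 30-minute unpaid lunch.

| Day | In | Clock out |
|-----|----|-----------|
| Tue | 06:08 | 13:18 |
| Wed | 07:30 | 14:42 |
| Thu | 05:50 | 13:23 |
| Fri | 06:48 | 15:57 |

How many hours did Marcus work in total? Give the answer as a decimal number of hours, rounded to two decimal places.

29.07 hours

Tue: 06:08–13:18 = 7 h 10 min; less 30 min break → 6 h 40 min
Wed: 07:30–14:42 = 7 h 12 min; less 30 min break → 6 h 42 min
Thu: 05:50–13:23 = 7 h 33 min; less 30 min break → 7 h 3 min
Fri: 06:48–15:57 = 9 h 9 min; less 30 min break → 8 h 39 min
Total: 6 h 40 min + 6 h 42 min + 7 h 3 min + 8 h 39 min = 29 h 4 min.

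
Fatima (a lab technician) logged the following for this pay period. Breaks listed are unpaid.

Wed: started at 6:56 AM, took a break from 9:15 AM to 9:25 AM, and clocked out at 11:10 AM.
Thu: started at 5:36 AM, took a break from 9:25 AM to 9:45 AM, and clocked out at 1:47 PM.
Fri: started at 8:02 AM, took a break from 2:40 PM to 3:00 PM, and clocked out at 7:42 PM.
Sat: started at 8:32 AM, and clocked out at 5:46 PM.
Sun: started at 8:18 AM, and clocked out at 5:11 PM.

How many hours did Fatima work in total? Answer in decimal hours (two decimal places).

Wed: 6:56 AM–11:10 AM = 4 h 14 min; less 10 min break → 4 h 4 min
Thu: 5:36 AM–1:47 PM = 8 h 11 min; less 20 min break → 7 h 51 min
Fri: 8:02 AM–7:42 PM = 11 h 40 min; less 20 min break → 11 h 20 min
Sat: 8:32 AM–5:46 PM = 9 h 14 min
Sun: 8:18 AM–5:11 PM = 8 h 53 min
Total: 4 h 4 min + 7 h 51 min + 11 h 20 min + 9 h 14 min + 8 h 53 min = 41 h 22 min.

41.37 hours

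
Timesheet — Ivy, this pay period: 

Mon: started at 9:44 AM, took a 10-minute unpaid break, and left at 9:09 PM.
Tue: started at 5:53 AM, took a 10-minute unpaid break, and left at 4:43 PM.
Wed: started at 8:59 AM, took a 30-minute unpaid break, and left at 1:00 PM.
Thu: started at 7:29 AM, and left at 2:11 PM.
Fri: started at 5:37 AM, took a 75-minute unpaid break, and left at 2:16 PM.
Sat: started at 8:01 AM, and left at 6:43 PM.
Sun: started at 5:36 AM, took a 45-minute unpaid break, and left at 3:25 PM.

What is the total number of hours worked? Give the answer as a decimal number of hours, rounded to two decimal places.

59.30 hours

Mon: 9:44 AM–9:09 PM = 11 h 25 min; less 10 min break → 11 h 15 min
Tue: 5:53 AM–4:43 PM = 10 h 50 min; less 10 min break → 10 h 40 min
Wed: 8:59 AM–1:00 PM = 4 h 1 min; less 30 min break → 3 h 31 min
Thu: 7:29 AM–2:11 PM = 6 h 42 min
Fri: 5:37 AM–2:16 PM = 8 h 39 min; less 75 min break → 7 h 24 min
Sat: 8:01 AM–6:43 PM = 10 h 42 min
Sun: 5:36 AM–3:25 PM = 9 h 49 min; less 45 min break → 9 h 4 min
Total: 11 h 15 min + 10 h 40 min + 3 h 31 min + 6 h 42 min + 7 h 24 min + 10 h 42 min + 9 h 4 min = 59 h 18 min.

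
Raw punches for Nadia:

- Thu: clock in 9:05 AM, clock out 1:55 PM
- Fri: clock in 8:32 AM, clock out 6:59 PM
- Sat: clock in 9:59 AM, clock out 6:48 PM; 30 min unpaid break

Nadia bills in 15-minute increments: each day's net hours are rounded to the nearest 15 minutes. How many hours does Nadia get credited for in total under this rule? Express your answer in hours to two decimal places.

Thu: 9:05 AM–1:55 PM = 4 h 50 min → rounds to 4 h 45 min
Fri: 8:32 AM–6:59 PM = 10 h 27 min → rounds to 10 h 30 min
Sat: 9:59 AM–6:48 PM = 8 h 49 min − 30 min = 8 h 19 min → rounds to 8 h 15 min
Total credited: 23 h 30 min.

23.50 hours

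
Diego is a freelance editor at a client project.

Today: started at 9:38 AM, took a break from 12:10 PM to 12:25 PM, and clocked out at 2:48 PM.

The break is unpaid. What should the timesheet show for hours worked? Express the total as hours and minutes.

4 h 55 min

Today: 9:38 AM–2:48 PM = 5 h 10 min; less 15 min break → 4 h 55 min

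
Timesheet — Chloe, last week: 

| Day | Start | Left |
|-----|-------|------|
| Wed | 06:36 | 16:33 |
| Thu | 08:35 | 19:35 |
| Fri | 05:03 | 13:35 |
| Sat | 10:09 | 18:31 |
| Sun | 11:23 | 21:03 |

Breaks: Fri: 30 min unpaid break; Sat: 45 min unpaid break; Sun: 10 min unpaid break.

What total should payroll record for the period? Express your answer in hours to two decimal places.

Wed: 06:36–16:33 = 9 h 57 min
Thu: 08:35–19:35 = 11 h 0 min
Fri: 05:03–13:35 = 8 h 32 min; less 30 min break → 8 h 2 min
Sat: 10:09–18:31 = 8 h 22 min; less 45 min break → 7 h 37 min
Sun: 11:23–21:03 = 9 h 40 min; less 10 min break → 9 h 30 min
Total: 9 h 57 min + 11 h 0 min + 8 h 2 min + 7 h 37 min + 9 h 30 min = 46 h 6 min.

46.10 hours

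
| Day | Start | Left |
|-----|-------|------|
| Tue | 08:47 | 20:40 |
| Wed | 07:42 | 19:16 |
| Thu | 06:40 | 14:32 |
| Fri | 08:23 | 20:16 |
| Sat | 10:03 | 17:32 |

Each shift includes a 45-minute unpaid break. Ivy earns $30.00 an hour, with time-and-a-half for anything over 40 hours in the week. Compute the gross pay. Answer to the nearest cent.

$1512.00

Tue: 08:47–20:40 = 11 h 53 min; less 45 min break → 11 h 8 min
Wed: 07:42–19:16 = 11 h 34 min; less 45 min break → 10 h 49 min
Thu: 06:40–14:32 = 7 h 52 min; less 45 min break → 7 h 7 min
Fri: 08:23–20:16 = 11 h 53 min; less 45 min break → 11 h 8 min
Sat: 10:03–17:32 = 7 h 29 min; less 45 min break → 6 h 44 min
Total worked: 46 h 56 min = 2816 min.
Regular 40 h 0 min = 2400 min at $30.00/h; overtime 6 h 56 min = 416 min at $45.00/h.
Pay = (2400 × $30.00 + 416 × $45.00) ÷ 60 = $1512.00.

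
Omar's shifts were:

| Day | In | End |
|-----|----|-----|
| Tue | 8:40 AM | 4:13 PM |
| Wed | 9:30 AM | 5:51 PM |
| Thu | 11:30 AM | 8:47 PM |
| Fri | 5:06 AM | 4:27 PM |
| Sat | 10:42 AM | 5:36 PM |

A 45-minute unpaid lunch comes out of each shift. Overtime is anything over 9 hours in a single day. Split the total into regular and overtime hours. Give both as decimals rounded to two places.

Regular 38.08 hours, overtime 1.60 hours

Tue: 8:40 AM–4:13 PM = 7 h 33 min; less 45 min break → 6 h 48 min
Wed: 9:30 AM–5:51 PM = 8 h 21 min; less 45 min break → 7 h 36 min
Thu: 11:30 AM–8:47 PM = 9 h 17 min; less 45 min break → 8 h 32 min
Fri: 5:06 AM–4:27 PM = 11 h 21 min; less 45 min break → 10 h 36 min
Sat: 10:42 AM–5:36 PM = 6 h 54 min; less 45 min break → 6 h 9 min
Tue reg 6 h 48 min / OT 0 h 0 min; Wed reg 7 h 36 min / OT 0 h 0 min; Thu reg 8 h 32 min / OT 0 h 0 min; Fri reg 9 h 0 min / OT 1 h 36 min; Sat reg 6 h 9 min / OT 0 h 0 min.
Totals: regular 38 h 5 min, overtime 1 h 36 min.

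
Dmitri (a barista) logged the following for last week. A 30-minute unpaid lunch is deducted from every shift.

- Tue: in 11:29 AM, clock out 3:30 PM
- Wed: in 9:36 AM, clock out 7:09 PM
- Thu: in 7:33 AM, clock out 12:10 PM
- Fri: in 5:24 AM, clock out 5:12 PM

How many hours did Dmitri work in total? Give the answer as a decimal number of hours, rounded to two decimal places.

27.98 hours

Tue: 11:29 AM–3:30 PM = 4 h 1 min; less 30 min break → 3 h 31 min
Wed: 9:36 AM–7:09 PM = 9 h 33 min; less 30 min break → 9 h 3 min
Thu: 7:33 AM–12:10 PM = 4 h 37 min; less 30 min break → 4 h 7 min
Fri: 5:24 AM–5:12 PM = 11 h 48 min; less 30 min break → 11 h 18 min
Total: 3 h 31 min + 9 h 3 min + 4 h 7 min + 11 h 18 min = 27 h 59 min.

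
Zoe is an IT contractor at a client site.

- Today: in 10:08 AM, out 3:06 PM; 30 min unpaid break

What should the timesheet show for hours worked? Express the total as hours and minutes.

4 h 28 min

Today: 10:08 AM–3:06 PM = 4 h 58 min; less 30 min break → 4 h 28 min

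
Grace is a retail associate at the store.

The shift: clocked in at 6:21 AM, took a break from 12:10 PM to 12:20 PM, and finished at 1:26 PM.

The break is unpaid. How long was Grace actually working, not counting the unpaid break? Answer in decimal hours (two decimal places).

6.92 hours

The shift: 6:21 AM–1:26 PM = 7 h 5 min; less 10 min break → 6 h 55 min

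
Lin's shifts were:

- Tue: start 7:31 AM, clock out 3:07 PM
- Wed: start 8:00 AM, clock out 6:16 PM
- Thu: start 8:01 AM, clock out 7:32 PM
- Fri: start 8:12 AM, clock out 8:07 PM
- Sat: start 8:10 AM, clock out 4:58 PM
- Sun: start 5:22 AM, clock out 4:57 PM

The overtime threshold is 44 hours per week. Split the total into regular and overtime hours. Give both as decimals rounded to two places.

Tue: 7:31 AM–3:07 PM = 7 h 36 min
Wed: 8:00 AM–6:16 PM = 10 h 16 min
Thu: 8:01 AM–7:32 PM = 11 h 31 min
Fri: 8:12 AM–8:07 PM = 11 h 55 min
Sat: 8:10 AM–4:58 PM = 8 h 48 min
Sun: 5:22 AM–4:57 PM = 11 h 35 min
Total worked: 61 h 41 min = 61.68 h.
Threshold 44 h → overtime 17 h 41 min, regular 44 h 0 min.

Regular 44.00 hours, overtime 17.68 hours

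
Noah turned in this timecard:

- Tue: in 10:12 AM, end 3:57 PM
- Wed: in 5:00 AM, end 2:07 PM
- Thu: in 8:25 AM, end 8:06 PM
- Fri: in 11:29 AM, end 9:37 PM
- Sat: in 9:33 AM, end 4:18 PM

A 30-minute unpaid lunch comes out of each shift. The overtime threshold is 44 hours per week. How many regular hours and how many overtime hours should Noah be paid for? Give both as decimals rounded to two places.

Regular 40.93 hours, overtime 0.00 hours

Tue: 10:12 AM–3:57 PM = 5 h 45 min; less 30 min break → 5 h 15 min
Wed: 5:00 AM–2:07 PM = 9 h 7 min; less 30 min break → 8 h 37 min
Thu: 8:25 AM–8:06 PM = 11 h 41 min; less 30 min break → 11 h 11 min
Fri: 11:29 AM–9:37 PM = 10 h 8 min; less 30 min break → 9 h 38 min
Sat: 9:33 AM–4:18 PM = 6 h 45 min; less 30 min break → 6 h 15 min
Total worked: 40 h 56 min = 40.93 h.
Threshold 44 h → overtime 0 h 0 min, regular 40 h 56 min.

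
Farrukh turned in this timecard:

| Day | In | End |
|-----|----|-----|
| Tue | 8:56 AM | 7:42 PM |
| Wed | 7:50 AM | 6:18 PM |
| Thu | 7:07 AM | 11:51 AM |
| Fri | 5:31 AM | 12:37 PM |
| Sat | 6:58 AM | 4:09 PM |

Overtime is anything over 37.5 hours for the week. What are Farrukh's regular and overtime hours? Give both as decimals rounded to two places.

Regular 37.50 hours, overtime 4.75 hours

Tue: 8:56 AM–7:42 PM = 10 h 46 min
Wed: 7:50 AM–6:18 PM = 10 h 28 min
Thu: 7:07 AM–11:51 AM = 4 h 44 min
Fri: 5:31 AM–12:37 PM = 7 h 6 min
Sat: 6:58 AM–4:09 PM = 9 h 11 min
Total worked: 42 h 15 min = 42.25 h.
Threshold 37.5 h → overtime 4 h 45 min, regular 37 h 30 min.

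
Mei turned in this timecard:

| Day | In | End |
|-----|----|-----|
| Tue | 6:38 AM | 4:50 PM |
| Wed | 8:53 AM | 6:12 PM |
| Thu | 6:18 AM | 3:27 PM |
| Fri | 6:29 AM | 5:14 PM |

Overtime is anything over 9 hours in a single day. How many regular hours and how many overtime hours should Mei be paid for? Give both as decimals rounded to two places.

Tue: 6:38 AM–4:50 PM = 10 h 12 min
Wed: 8:53 AM–6:12 PM = 9 h 19 min
Thu: 6:18 AM–3:27 PM = 9 h 9 min
Fri: 6:29 AM–5:14 PM = 10 h 45 min
Tue reg 9 h 0 min / OT 1 h 12 min; Wed reg 9 h 0 min / OT 0 h 19 min; Thu reg 9 h 0 min / OT 0 h 9 min; Fri reg 9 h 0 min / OT 1 h 45 min.
Totals: regular 36 h 0 min, overtime 3 h 25 min.

Regular 36.00 hours, overtime 3.42 hours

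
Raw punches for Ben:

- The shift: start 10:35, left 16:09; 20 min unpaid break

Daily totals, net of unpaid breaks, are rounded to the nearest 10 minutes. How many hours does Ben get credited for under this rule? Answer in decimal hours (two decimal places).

5.17 hours

The shift: 10:35–16:09 = 5 h 34 min − 20 min = 5 h 14 min → rounds to 5 h 10 min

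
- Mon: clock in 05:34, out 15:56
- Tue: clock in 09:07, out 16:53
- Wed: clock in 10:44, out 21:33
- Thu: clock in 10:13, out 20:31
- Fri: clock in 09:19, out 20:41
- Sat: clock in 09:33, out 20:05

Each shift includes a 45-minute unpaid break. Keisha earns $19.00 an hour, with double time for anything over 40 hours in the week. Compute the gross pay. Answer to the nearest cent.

Mon: 05:34–15:56 = 10 h 22 min; less 45 min break → 9 h 37 min
Tue: 09:07–16:53 = 7 h 46 min; less 45 min break → 7 h 1 min
Wed: 10:44–21:33 = 10 h 49 min; less 45 min break → 10 h 4 min
Thu: 10:13–20:31 = 10 h 18 min; less 45 min break → 9 h 33 min
Fri: 09:19–20:41 = 11 h 22 min; less 45 min break → 10 h 37 min
Sat: 09:33–20:05 = 10 h 32 min; less 45 min break → 9 h 47 min
Total worked: 56 h 39 min = 3399 min.
Regular 40 h 0 min = 2400 min at $19.00/h; overtime 16 h 39 min = 999 min at $38.00/h.
Pay = (2400 × $19.00 + 999 × $38.00) ÷ 60 = $1392.70.

$1392.70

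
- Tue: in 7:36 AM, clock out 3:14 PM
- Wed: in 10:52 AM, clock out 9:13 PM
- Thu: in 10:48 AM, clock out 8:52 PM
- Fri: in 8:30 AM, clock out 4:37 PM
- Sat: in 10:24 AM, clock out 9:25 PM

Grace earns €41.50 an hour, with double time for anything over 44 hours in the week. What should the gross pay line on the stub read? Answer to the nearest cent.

€2090.22

Tue: 7:36 AM–3:14 PM = 7 h 38 min
Wed: 10:52 AM–9:13 PM = 10 h 21 min
Thu: 10:48 AM–8:52 PM = 10 h 4 min
Fri: 8:30 AM–4:37 PM = 8 h 7 min
Sat: 10:24 AM–9:25 PM = 11 h 1 min
Total worked: 47 h 11 min = 2831 min.
Regular 44 h 0 min = 2640 min at €41.50/h; overtime 3 h 11 min = 191 min at €83.00/h.
Pay = (2640 × €41.50 + 191 × €83.00) ÷ 60 = €2090.22.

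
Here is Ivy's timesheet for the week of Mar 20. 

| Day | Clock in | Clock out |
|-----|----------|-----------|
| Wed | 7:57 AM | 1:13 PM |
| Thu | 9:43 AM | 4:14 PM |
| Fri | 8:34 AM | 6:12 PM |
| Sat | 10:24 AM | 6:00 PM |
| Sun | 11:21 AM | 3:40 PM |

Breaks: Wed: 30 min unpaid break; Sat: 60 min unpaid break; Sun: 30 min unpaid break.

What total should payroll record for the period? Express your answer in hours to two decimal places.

Wed: 7:57 AM–1:13 PM = 5 h 16 min; less 30 min break → 4 h 46 min
Thu: 9:43 AM–4:14 PM = 6 h 31 min
Fri: 8:34 AM–6:12 PM = 9 h 38 min
Sat: 10:24 AM–6:00 PM = 7 h 36 min; less 60 min break → 6 h 36 min
Sun: 11:21 AM–3:40 PM = 4 h 19 min; less 30 min break → 3 h 49 min
Total: 4 h 46 min + 6 h 31 min + 9 h 38 min + 6 h 36 min + 3 h 49 min = 31 h 20 min.

31.33 hours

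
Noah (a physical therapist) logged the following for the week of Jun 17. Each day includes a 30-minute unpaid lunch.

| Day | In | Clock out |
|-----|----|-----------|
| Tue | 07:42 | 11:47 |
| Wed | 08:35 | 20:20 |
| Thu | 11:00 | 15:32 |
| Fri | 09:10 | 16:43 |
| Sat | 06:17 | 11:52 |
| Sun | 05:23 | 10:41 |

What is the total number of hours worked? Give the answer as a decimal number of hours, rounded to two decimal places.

35.80 hours

Tue: 07:42–11:47 = 4 h 5 min; less 30 min break → 3 h 35 min
Wed: 08:35–20:20 = 11 h 45 min; less 30 min break → 11 h 15 min
Thu: 11:00–15:32 = 4 h 32 min; less 30 min break → 4 h 2 min
Fri: 09:10–16:43 = 7 h 33 min; less 30 min break → 7 h 3 min
Sat: 06:17–11:52 = 5 h 35 min; less 30 min break → 5 h 5 min
Sun: 05:23–10:41 = 5 h 18 min; less 30 min break → 4 h 48 min
Total: 3 h 35 min + 11 h 15 min + 4 h 2 min + 7 h 3 min + 5 h 5 min + 4 h 48 min = 35 h 48 min.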